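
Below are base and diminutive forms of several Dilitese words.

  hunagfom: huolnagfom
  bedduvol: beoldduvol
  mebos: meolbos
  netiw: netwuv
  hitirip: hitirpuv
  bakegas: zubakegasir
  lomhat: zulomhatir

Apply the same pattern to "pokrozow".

poolkrozow

mebos and bakegas both end in -s yet inflect differently (meolbos, zubakegasir), so the final letter is not what conditions the rule; the last vowel is.
"pokrozow" has last vowel 'o'. The stems whose last vowel is 'o' (hunagfom → huolnagfom, bedduvol → beoldduvol, mebos → meolbos) insert -ol- after the first vowel.
So pokrozow → poolkrozow.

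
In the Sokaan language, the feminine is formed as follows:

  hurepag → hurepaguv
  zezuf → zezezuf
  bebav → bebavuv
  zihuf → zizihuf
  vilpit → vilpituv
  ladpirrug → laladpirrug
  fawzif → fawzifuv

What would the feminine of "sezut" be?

sesezut

ladpirrug and hurepag both end in -g yet inflect differently (laladpirrug, hurepaguv), so the final letter is not what conditions the rule; the last vowel is.
"sezut" has last vowel 'u'. The stems whose last vowel is 'u' (zezuf → zezezuf, ladpirrug → laladpirrug, zihuf → zizihuf) repeat the first consonant+vowel as a prefix.
The other pattern: stems whose last vowel is 'a' or 'i' add -uv.
So sezut → sesezut.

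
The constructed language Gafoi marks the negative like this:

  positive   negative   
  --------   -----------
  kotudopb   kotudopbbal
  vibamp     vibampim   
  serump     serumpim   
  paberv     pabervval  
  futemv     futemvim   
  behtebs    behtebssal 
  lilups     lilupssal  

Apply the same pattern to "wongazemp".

wongazempim

futemv and paberv both end in -v yet inflect differently (futemvim, pabervval), so the final letter is not what conditions the rule; the second-to-last letter is.
"wongazemp" has second-to-last letter 'm'. The stems whose second-to-last letter is 'm' (serump → serumpim, vibamp → vibampim, futemv → futemvim) add -im.
The other pattern: stems whose second-to-last letter is 'b', 'p' or 'r' double the final consonant and add -al.
So wongazemp → wongazempim.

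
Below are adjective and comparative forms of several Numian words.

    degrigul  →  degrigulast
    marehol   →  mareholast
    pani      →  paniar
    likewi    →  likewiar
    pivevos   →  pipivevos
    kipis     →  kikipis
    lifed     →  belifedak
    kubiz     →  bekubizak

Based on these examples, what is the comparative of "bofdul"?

bofdulast

"bofdul" ends in -l. The stems ending in -l (degrigul → degrigulast, marehol → mareholast) add -ast.
The other patterns: stems ending in -i add -ar; stems ending in -s repeat the first consonant+vowel as a prefix; stems ending in -d or -z add be- … -ak around the stem.
So bofdul → bofdulast.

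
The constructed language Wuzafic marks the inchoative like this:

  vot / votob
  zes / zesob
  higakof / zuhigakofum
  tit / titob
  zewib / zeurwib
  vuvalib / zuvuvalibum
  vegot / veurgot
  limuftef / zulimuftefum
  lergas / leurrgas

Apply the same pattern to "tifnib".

tiurfnib

tit and vegot both end in -t yet inflect differently (titob, veurgot), so the final letter is not what conditions the rule; the number of vowels is.
"tifnib" has 2 vowels. The stems with 2 vowels (zewib → zeurwib, vegot → veurgot, lergas → leurrgas) insert -ur- after the first vowel.
So tifnib → tiurfnib.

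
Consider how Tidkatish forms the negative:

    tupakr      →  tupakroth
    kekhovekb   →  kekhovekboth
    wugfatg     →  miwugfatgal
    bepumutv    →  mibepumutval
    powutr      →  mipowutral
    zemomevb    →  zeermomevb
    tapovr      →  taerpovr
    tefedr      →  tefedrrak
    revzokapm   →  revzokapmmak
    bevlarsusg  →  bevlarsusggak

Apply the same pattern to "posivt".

poersivt

"posivt" has second-to-last letter 'v'. The stems whose second-to-last letter is 'v' (zemomevb → zeermomevb, tapovr → taerpovr) insert -er- after the first vowel.
The other patterns: stems whose second-to-last letter is 'k' add -oth; stems whose second-to-last letter is 't' add mi- … -al around the stem; stems whose second-to-last letter is 'd', 'p' or 's' double the final consonant and add -ak.
So posivt → poersivt.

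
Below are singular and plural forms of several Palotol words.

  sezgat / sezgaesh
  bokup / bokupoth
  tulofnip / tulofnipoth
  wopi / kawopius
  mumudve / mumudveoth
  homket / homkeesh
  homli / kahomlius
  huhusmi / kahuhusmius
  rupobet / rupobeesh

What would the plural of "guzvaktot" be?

homli and tulofnip both have last vowel 'i' yet inflect differently (kahomlius, tulofnipoth), so the last vowel is not what conditions the rule; the final letter is.
"guzvaktot" ends in -t. The stems ending in -t (rupobet → rupobeesh, homket → homkeesh, sezgat → sezgaesh) drop the final letter and add -esh.
The other patterns: stems ending in -i add ka- … -us around the stem; stems ending in -e or -p add -oth.
So guzvaktot → guzvaktoesh.

guzvaktoesh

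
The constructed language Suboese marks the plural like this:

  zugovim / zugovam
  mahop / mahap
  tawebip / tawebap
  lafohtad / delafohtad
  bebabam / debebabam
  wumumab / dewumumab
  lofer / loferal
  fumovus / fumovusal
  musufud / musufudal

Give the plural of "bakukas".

debakukas

zugovim and bebabam both end in -m yet inflect differently (zugovam, debebabam), so the final letter is not what conditions the rule; the last vowel is.
"bakukas" has last vowel 'a'. The stems whose last vowel is 'a' (lafohtad → delafohtad, bebabam → debebabam, wumumab → dewumumab) add the prefix de-.
So bakukas → debakukas.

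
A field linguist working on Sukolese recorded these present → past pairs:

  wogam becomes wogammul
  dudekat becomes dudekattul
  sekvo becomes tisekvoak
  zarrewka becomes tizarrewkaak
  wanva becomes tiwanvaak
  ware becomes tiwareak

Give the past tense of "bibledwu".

"bibledwu" ends in a vowel. The stems ending in a vowel (sekvo → tisekvoak, zarrewka → tizarrewkaak, wanva → tiwanvaak) add ti- … -ak around the stem.
So bibledwu → tibibledwuak.

tibibledwuak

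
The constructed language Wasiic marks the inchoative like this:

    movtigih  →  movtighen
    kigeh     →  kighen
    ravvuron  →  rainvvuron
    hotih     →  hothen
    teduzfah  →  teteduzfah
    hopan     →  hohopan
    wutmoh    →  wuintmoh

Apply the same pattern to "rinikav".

ririnikav

ravvuron and hopan both end in -n yet inflect differently (rainvvuron, hohopan), so the final letter is not what conditions the rule; the last vowel is.
"rinikav" has last vowel 'a'. The stems whose last vowel is 'a' (hopan → hohopan, teduzfah → teteduzfah) repeat the first consonant+vowel as a prefix.
So rinikav → ririnikav.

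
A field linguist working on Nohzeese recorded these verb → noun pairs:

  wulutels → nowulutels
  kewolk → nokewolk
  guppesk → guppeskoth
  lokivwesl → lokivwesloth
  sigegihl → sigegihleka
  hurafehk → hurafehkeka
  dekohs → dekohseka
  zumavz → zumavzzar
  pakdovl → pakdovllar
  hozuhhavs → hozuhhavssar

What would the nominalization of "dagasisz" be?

dagasiszoth

kewolk and guppesk both end in -k yet inflect differently (nokewolk, guppeskoth), so the final letter is not what conditions the rule; the second-to-last letter is.
"dagasisz" has second-to-last letter 's'. The stems whose second-to-last letter is 's' (guppesk → guppeskoth, lokivwesl → lokivwesloth) add -oth.
So dagasisz → dagasiszoth.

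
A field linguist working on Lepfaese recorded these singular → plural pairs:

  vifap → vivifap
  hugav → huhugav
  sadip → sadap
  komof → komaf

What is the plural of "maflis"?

vifap and sadip both end in -p yet inflect differently (vivifap, sadap), so the final letter is not what conditions the rule; the last vowel is.
"maflis" has last vowel 'i'. The one such stem in the data (sadip → sadap) changes the last vowel to 'a' (as does komof), so the same rule applies.
The other pattern: stems whose last vowel is 'a' repeat the first consonant+vowel as a prefix.
So maflis → maflas.

maflas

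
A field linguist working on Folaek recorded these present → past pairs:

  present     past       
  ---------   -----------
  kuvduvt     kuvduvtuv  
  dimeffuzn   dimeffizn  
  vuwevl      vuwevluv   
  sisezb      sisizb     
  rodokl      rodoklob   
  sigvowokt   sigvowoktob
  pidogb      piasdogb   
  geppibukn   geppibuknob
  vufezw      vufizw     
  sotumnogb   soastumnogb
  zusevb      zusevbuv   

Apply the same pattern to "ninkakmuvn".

ninkakmuvnuv

zusevb and pidogb both end in -b yet inflect differently (zusevbuv, piasdogb), so the final letter is not what conditions the rule; the second-to-last letter is.
"ninkakmuvn" has second-to-last letter 'v'. The stems whose second-to-last letter is 'v' (zusevb → zusevbuv, vuwevl → vuwevluv, kuvduvt → kuvduvtuv) add -uv.
So ninkakmuvn → ninkakmuvnuv.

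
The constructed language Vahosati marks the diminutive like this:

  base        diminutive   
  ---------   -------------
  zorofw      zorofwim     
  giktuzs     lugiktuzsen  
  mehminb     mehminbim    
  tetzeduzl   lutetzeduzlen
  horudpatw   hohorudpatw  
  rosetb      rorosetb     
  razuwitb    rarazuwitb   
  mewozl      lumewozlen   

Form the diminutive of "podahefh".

podahefhim

horudpatw and zorofw both end in -w yet inflect differently (hohorudpatw, zorofwim), so the final letter is not what conditions the rule; the second-to-last letter is.
"podahefh" has second-to-last letter 'f'. The one such stem in the data (zorofw → zorofwim) adds -im, so the same rule applies.
The other patterns: stems whose second-to-last letter is 'z' add lu- … -en around the stem; stems whose second-to-last letter is 't' repeat the first consonant+vowel as a prefix.
So podahefh → podahefhim.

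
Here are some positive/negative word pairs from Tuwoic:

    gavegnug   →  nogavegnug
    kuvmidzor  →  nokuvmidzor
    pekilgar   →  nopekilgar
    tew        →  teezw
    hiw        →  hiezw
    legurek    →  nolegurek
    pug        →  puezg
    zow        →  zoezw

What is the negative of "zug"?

zuezg

pug and gavegnug both end in -g yet inflect differently (puezg, nogavegnug), so the final letter is not what conditions the rule; the number of vowels is.
"zug" has 1 vowel. The stems with 1 vowel (zow → zoezw, tew → teezw, pug → puezg) insert -ez- after the first vowel.
The other pattern: stems with 3 vowels add the prefix no-.
So zug → zuezg.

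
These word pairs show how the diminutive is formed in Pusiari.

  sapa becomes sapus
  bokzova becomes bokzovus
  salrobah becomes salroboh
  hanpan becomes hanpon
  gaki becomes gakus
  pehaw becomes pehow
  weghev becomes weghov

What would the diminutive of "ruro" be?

rurus

sapa and pehaw both have last vowel 'a' yet inflect differently (sapus, pehow), so the last vowel is not what conditions the rule; whether the stem ends in a vowel or a consonant is.
"ruro" ends in a vowel. The stems ending in a vowel (gaki → gakus, sapa → sapus, bokzova → bokzovus) drop the final letter and add -us.
So ruro → rurus.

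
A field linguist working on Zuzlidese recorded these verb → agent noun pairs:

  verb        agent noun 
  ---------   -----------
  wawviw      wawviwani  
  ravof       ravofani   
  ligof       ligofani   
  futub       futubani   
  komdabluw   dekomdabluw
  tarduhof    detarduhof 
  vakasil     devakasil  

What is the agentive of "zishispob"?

dezishispob

wawviw and komdabluw both end in -w yet inflect differently (wawviwani, dekomdabluw), so the final letter is not what conditions the rule; the number of vowels is.
"zishispob" has 3 vowels. The stems with 3 vowels (komdabluw → dekomdabluw, tarduhof → detarduhof, vakasil → devakasil) add the prefix de-.
The other pattern: stems with 2 vowels add -ani.
So zishispob → dezishispob.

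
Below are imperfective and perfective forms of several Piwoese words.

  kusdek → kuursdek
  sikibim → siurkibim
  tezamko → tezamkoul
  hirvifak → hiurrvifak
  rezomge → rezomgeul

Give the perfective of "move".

rezomge and kusdek both have last vowel 'e' yet inflect differently (rezomgeul, kuursdek), so the last vowel is not what conditions the rule; whether the stem ends in a vowel or a consonant is.
"move" ends in a vowel. The stems ending in a vowel (tezamko → tezamkoul, rezomge → rezomgeul) add -ul.
The other pattern: stems ending in a consonant insert -ur- after the first vowel.
So move → moveul.

moveul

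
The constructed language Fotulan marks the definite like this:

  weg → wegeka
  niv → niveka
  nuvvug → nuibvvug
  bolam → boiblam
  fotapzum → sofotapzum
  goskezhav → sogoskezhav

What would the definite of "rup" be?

weg and nuvvug both end in -g yet inflect differently (wegeka, nuibvvug), so the final letter is not what conditions the rule; the number of vowels is.
"rup" has 1 vowel. The stems with 1 vowel (weg → wegeka, niv → niveka) add -eka.
So rup → rupeka.

rupeka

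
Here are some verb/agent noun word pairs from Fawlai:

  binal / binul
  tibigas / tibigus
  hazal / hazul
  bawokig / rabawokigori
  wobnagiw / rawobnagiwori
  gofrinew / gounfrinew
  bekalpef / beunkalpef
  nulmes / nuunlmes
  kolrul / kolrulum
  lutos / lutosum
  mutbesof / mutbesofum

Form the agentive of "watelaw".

wobnagiw and gofrinew both end in -w yet inflect differently (rawobnagiwori, gounfrinew), so the final letter is not what conditions the rule; the last vowel is.
"watelaw" has last vowel 'a'. The stems whose last vowel is 'a' (binal → binul, tibigas → tibigus, hazal → hazul) change the last vowel to 'u'.
So watelaw → wateluw.

wateluw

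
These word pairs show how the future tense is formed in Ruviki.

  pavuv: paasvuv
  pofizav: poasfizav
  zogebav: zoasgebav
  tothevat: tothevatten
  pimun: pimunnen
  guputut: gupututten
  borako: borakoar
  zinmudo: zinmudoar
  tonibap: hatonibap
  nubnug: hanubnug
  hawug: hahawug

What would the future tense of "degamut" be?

degamutten

"degamut" ends in -t. The stems ending in -t (tothevat → tothevatten, guputut → gupututten) double the final consonant and add -en.
The other patterns: stems ending in -v insert -as- after the first vowel; stems ending in -o add -ar; stems ending in -g or -p add the prefix ha-.
So degamut → degamutten.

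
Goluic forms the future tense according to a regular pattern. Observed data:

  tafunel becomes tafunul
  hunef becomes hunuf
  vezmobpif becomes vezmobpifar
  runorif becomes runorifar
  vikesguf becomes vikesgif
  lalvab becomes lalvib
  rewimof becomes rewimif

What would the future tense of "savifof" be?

hunef and vezmobpif both end in -f yet inflect differently (hunuf, vezmobpifar), so the final letter is not what conditions the rule; the last vowel is.
"savifof" has last vowel 'o'. The one such stem in the data (rewimof → rewimif) changes the last vowel to 'i' (as do vikesguf, lalvab), so the same rule applies.
The other patterns: stems whose last vowel is 'e' change the last vowel to 'u'; stems whose last vowel is 'i' add -ar.
So savifof → savifif.

savifif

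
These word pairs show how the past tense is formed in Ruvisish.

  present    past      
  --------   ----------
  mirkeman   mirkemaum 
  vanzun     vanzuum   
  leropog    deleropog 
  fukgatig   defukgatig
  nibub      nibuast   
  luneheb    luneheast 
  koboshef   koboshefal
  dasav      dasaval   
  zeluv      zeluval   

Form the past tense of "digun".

diguum

vanzun and nibub both have last vowel 'u' yet inflect differently (vanzuum, nibuast), so the last vowel is not what conditions the rule; the final letter is.
"digun" ends in -n. The stems ending in -n (mirkeman → mirkemaum, vanzun → vanzuum) drop the final letter and add -um.
The other patterns: stems ending in -g add the prefix de-; stems ending in -b drop the final letter and add -ast; stems ending in -f or -v add -al.
So digun → diguum.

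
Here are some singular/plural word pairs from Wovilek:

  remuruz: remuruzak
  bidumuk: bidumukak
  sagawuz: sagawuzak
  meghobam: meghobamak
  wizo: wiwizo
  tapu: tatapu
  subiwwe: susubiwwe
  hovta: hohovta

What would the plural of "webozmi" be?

remuruz and tapu both have last vowel 'u' yet inflect differently (remuruzak, tatapu), so the last vowel is not what conditions the rule; whether the stem ends in a vowel or a consonant is.
"webozmi" ends in a vowel. The stems ending in a vowel (wizo → wiwizo, tapu → tatapu, subiwwe → susubiwwe) repeat the first consonant+vowel as a prefix.
So webozmi → wewebozmi.

wewebozmi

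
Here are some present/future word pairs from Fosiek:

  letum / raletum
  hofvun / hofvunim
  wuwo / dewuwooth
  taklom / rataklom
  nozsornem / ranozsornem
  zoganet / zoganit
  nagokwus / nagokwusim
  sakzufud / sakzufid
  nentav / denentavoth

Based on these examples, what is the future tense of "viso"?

devisooth

"viso" ends in -o. The one such stem in the data (wuwo → dewuwooth) adds de- … -oth around the stem, so the same rule applies.
So viso → devisooth.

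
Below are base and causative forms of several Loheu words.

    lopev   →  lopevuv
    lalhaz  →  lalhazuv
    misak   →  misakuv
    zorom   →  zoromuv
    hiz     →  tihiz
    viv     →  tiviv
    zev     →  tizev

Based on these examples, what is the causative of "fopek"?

fopekuv

lalhaz and hiz both end in -z yet inflect differently (lalhazuv, tihiz), so the final letter is not what conditions the rule; the number of vowels is.
"fopek" has 2 vowels. The stems with 2 vowels (lopev → lopevuv, lalhaz → lalhazuv, misak → misakuv) add -uv.
So fopek → fopekuv.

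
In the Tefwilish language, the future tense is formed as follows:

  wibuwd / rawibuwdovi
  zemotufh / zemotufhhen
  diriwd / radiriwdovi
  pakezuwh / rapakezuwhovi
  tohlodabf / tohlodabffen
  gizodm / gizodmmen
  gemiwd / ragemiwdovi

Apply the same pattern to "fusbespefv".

"fusbespefv" has second-to-last letter 'f'. The one such stem in the data (zemotufh → zemotufhhen) doubles the final consonant and adds -en (as do gizodm, tohlodabf), so the same rule applies.
The other pattern: stems whose second-to-last letter is 'w' add ra- … -ovi around the stem.
So fusbespefv → fusbespefvven.

fusbespefvven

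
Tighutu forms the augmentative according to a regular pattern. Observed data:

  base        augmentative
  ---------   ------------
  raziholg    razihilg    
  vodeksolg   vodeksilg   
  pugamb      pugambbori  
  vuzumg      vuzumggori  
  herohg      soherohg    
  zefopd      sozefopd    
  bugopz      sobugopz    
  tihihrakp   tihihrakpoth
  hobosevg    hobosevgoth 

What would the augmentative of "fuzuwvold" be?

"fuzuwvold" has second-to-last letter 'l'. The stems whose second-to-last letter is 'l' (raziholg → razihilg, vodeksolg → vodeksilg) change the last vowel to 'i'.
The other patterns: stems whose second-to-last letter is 'm' double the final consonant and add -ori; stems whose second-to-last letter is 'h' or 'p' add the prefix so-; stems whose second-to-last letter is 'k' or 'v' add -oth.
So fuzuwvold → fuzuwvild.

fuzuwvild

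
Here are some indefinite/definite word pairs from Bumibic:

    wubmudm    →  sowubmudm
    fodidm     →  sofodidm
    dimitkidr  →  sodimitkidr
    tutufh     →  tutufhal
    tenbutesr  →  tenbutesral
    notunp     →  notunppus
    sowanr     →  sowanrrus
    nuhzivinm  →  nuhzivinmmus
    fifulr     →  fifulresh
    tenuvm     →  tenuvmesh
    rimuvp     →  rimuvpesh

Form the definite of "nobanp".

"nobanp" has second-to-last letter 'n'. The stems whose second-to-last letter is 'n' (notunp → notunppus, sowanr → sowanrrus, nuhzivinm → nuhzivinmmus) double the final consonant and add -us.
The other patterns: stems whose second-to-last letter is 'd' add the prefix so-; stems whose second-to-last letter is 'f' or 's' add -al; stems whose second-to-last letter is 'l' or 'v' add -esh.
So nobanp → nobanppus.

nobanppus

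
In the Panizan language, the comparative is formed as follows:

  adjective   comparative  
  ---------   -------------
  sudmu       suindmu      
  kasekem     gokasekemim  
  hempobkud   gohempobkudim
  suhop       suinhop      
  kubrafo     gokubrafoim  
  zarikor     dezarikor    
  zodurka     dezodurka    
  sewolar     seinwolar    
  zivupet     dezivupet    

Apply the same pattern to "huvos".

gohuvosim

"huvos" begins with h-. The one such stem in the data (hempobkud → gohempobkudim) adds go- … -im around the stem, so the same rule applies.
The other patterns: stems beginning with s- insert -in- after the first vowel; stems beginning with z- add the prefix de-.
So huvos → gohuvosim.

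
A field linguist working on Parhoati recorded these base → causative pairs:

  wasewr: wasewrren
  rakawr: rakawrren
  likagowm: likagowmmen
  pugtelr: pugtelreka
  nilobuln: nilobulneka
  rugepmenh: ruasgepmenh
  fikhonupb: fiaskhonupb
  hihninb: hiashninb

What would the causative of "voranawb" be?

"voranawb" has second-to-last letter 'w'. The stems whose second-to-last letter is 'w' (wasewr → wasewrren, rakawr → rakawrren, likagowm → likagowmmen) double the final consonant and add -en.
So voranawb → voranawbben.

voranawbben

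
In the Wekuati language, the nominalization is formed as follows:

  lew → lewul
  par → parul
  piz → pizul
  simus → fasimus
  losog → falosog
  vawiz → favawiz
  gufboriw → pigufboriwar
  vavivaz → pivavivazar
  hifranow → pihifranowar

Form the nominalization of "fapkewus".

piz and vawiz both end in -z yet inflect differently (pizul, favawiz), so the final letter is not what conditions the rule; the number of vowels is.
"fapkewus" has 3 vowels. The stems with 3 vowels (gufboriw → pigufboriwar, vavivaz → pivavivazar, hifranow → pihifranowar) add pi- … -ar around the stem.
So fapkewus → pifapkewusar.

pifapkewusar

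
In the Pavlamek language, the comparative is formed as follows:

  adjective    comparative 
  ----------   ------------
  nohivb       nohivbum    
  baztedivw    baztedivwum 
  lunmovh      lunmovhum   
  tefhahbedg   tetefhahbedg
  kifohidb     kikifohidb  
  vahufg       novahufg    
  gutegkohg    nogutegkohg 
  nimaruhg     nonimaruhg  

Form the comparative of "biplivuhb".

nohivb and kifohidb both end in -b yet inflect differently (nohivbum, kikifohidb), so the final letter is not what conditions the rule; the second-to-last letter is.
"biplivuhb" has second-to-last letter 'h'. The stems whose second-to-last letter is 'h' (gutegkohg → nogutegkohg, nimaruhg → nonimaruhg) add the prefix no-.
The other patterns: stems whose second-to-last letter is 'v' add -um; stems whose second-to-last letter is 'd' repeat the first consonant+vowel as a prefix.
So biplivuhb → nobiplivuhb.

nobiplivuhb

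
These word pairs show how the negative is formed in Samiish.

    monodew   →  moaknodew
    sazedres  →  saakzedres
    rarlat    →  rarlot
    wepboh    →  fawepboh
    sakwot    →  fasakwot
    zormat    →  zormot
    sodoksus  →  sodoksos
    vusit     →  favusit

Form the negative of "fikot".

fafikot

"fikot" has last vowel 'o'. The stems whose last vowel is 'o' (wepboh → fawepboh, sakwot → fasakwot) add the prefix fa-.
The other patterns: stems whose last vowel is 'e' insert -ak- after the first vowel; stems whose last vowel is 'a' or 'u' change the last vowel to 'o'.
So fikot → fafikot.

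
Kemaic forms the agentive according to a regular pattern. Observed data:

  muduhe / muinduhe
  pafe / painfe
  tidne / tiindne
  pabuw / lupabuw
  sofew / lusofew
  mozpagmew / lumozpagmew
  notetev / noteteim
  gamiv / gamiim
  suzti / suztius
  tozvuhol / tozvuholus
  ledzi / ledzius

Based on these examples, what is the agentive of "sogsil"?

muduhe and sofew both have last vowel 'e' yet inflect differently (muinduhe, lusofew), so the last vowel is not what conditions the rule; the final letter is.
"sogsil" ends in -l. The one such stem in the data (tozvuhol → tozvuholus) adds -us, so the same rule applies.
So sogsil → sogsilus.

sogsilus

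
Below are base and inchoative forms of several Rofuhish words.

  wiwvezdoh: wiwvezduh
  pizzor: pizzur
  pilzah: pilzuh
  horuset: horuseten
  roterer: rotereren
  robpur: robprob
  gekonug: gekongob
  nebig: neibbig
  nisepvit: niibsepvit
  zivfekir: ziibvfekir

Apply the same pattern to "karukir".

pizzor and roterer both end in -r yet inflect differently (pizzur, rotereren), so the final letter is not what conditions the rule; the last vowel is.
"karukir" has last vowel 'i'. The stems whose last vowel is 'i' (nebig → neibbig, nisepvit → niibsepvit, zivfekir → ziibvfekir) insert -ib- after the first vowel.
The other patterns: stems whose last vowel is 'a' or 'o' change the last vowel to 'u'; stems whose last vowel is 'e' add -en; stems whose last vowel is 'u' delete the last vowel and add -ob.
So karukir → kaibrukir.

kaibrukir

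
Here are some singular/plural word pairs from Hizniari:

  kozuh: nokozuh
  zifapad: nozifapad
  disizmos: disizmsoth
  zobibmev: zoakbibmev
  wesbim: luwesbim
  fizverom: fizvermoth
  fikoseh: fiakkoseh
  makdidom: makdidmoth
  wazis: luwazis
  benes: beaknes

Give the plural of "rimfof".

"rimfof" has last vowel 'o'. The stems whose last vowel is 'o' (makdidom → makdidmoth, fizverom → fizvermoth, disizmos → disizmsoth) delete the last vowel and add -oth.
The other patterns: stems whose last vowel is 'i' add the prefix lu-; stems whose last vowel is 'a' or 'u' add the prefix no-; stems whose last vowel is 'e' insert -ak- after the first vowel.
So rimfof → rimffoth.

rimffoth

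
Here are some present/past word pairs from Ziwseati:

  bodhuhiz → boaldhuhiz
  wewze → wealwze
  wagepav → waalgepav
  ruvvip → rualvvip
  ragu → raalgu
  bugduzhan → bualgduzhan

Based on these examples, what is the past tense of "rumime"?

rualmime

Every pair shown (bodhuhiz → boaldhuhiz, wewze → wealwze, wagepav → waalgepav, …) follows the same rule: insert -al- after the first vowel.
So rumime → rualmime.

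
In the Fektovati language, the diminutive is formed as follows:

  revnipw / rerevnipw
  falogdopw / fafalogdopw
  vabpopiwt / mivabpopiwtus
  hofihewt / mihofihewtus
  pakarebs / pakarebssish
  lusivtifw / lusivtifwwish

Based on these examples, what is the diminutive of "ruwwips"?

"ruwwips" has second-to-last letter 'p'. The stems whose second-to-last letter is 'p' (revnipw → rerevnipw, falogdopw → fafalogdopw) repeat the first consonant+vowel as a prefix.
So ruwwips → ruruwwips.

ruruwwips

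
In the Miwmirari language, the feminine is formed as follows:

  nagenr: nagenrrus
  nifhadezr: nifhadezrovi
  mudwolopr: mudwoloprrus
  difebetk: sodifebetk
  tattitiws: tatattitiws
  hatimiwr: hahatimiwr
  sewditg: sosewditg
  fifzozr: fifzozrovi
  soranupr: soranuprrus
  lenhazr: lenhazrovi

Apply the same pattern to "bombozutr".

sobombozutr

nifhadezr and nagenr both end in -r yet inflect differently (nifhadezrovi, nagenrrus), so the final letter is not what conditions the rule; the second-to-last letter is.
"bombozutr" has second-to-last letter 't'. The stems whose second-to-last letter is 't' (sewditg → sosewditg, difebetk → sodifebetk) add the prefix so-.
The other patterns: stems whose second-to-last letter is 'z' add -ovi; stems whose second-to-last letter is 'n' or 'p' double the final consonant and add -us; stems whose second-to-last letter is 'w' repeat the first consonant+vowel as a prefix.
So bombozutr → sobombozutr.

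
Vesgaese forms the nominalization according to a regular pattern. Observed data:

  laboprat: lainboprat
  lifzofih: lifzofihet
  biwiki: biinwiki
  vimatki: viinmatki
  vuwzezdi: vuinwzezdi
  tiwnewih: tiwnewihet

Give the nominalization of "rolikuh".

"rolikuh" ends in -h. The stems ending in -h (lifzofih → lifzofihet, tiwnewih → tiwnewihet) add -et.
The other pattern: stems ending in -i or -t insert -in- after the first vowel.
So rolikuh → rolikuhet.

rolikuhet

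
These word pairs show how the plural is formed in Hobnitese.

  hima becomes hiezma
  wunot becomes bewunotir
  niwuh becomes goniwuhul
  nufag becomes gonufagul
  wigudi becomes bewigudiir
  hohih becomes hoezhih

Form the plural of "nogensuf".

niwuh and hohih both end in -h yet inflect differently (goniwuhul, hoezhih), so the final letter is not what conditions the rule; the first letter is.
"nogensuf" begins with n-. The stems beginning with n- (nufag → gonufagul, niwuh → goniwuhul) add go- … -ul around the stem.
The other patterns: stems beginning with h- insert -ez- after the first vowel; stems beginning with w- add be- … -ir around the stem.
So nogensuf → gonogensuful.

gonogensuful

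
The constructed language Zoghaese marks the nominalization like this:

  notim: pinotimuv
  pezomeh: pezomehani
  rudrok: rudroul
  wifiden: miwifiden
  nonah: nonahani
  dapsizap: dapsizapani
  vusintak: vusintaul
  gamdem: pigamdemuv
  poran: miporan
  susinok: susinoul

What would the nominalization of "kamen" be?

wifiden and gamdem both have last vowel 'e' yet inflect differently (miwifiden, pigamdemuv), so the last vowel is not what conditions the rule; the final letter is.
"kamen" ends in -n. The stems ending in -n (wifiden → miwifiden, poran → miporan) add the prefix mi-.
The other patterns: stems ending in -m add pi- … -uv around the stem; stems ending in -k drop the final letter and add -ul; stems ending in -h or -p add -ani.
So kamen → mikamen.

mikamen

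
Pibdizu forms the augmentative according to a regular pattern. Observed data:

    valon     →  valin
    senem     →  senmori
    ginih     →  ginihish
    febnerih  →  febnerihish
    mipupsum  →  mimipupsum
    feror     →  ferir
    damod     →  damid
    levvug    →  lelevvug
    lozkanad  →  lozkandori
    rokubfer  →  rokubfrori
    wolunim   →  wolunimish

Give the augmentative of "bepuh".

mipupsum and wolunim both end in -m yet inflect differently (mimipupsum, wolunimish), so the final letter is not what conditions the rule; the last vowel is.
"bepuh" has last vowel 'u'. The stems whose last vowel is 'u' (mipupsum → mimipupsum, levvug → lelevvug) repeat the first consonant+vowel as a prefix.
So bepuh → bebepuh.

bebepuh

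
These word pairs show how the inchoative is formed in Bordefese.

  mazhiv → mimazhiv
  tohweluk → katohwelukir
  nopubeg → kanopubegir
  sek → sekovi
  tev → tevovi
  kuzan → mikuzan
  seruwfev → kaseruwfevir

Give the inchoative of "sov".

tev and mazhiv both end in -v yet inflect differently (tevovi, mimazhiv), so the final letter is not what conditions the rule; the number of vowels is.
"sov" has 1 vowel. The stems with 1 vowel (sek → sekovi, tev → tevovi) add -ovi.
The other patterns: stems with 2 vowels add the prefix mi-; stems with 3 vowels add ka- … -ir around the stem.
So sov → sovovi.

sovovi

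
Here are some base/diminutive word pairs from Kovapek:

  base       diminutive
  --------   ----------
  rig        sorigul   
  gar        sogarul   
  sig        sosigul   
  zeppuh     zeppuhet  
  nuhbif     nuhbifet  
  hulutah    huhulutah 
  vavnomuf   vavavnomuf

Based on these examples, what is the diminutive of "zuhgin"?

zuhginet

zeppuh and hulutah both end in -h yet inflect differently (zeppuhet, huhulutah), so the final letter is not what conditions the rule; the number of vowels is.
"zuhgin" has 2 vowels. The stems with 2 vowels (zeppuh → zeppuhet, nuhbif → nuhbifet) add -et.
The other patterns: stems with 1 vowel add so- … -ul around the stem; stems with 3 vowels repeat the first consonant+vowel as a prefix.
So zuhgin → zuhginet.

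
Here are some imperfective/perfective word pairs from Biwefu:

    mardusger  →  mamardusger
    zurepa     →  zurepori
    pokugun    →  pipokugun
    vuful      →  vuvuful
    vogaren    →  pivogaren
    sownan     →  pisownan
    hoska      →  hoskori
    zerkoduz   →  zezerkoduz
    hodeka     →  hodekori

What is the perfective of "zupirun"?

pizupirun

hodeka and sownan both have last vowel 'a' yet inflect differently (hodekori, pisownan), so the last vowel is not what conditions the rule; the final letter is.
"zupirun" ends in -n. The stems ending in -n (sownan → pisownan, pokugun → pipokugun, vogaren → pivogaren) add the prefix pi-.
The other patterns: stems ending in -a drop the final letter and add -ori; stems ending in -l, -r or -z repeat the first consonant+vowel as a prefix.
So zupirun → pizupirun.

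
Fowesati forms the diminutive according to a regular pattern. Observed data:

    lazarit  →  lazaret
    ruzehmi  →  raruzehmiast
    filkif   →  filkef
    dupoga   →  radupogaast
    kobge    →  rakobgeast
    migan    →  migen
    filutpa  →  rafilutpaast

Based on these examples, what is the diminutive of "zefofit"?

zefofet

"zefofit" ends in a consonant. The stems ending in a consonant (filkif → filkef, lazarit → lazaret, migan → migen) change the last vowel to 'e'.
So zefofit → zefofet.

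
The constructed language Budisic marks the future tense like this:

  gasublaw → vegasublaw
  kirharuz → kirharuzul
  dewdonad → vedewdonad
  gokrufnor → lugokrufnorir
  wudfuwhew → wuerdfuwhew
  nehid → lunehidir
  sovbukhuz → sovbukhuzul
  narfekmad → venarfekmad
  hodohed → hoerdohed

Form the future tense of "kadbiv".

lukadbivir

nehid and narfekmad both end in -d yet inflect differently (lunehidir, venarfekmad), so the final letter is not what conditions the rule; the last vowel is.
"kadbiv" has last vowel 'i'. The one such stem in the data (nehid → lunehidir) adds lu- … -ir around the stem, so the same rule applies.
So kadbiv → lukadbivir.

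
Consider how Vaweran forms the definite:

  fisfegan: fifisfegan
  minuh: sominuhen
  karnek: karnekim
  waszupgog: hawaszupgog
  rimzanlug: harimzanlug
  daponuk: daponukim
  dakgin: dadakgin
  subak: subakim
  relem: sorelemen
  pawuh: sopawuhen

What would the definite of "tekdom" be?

daponuk and rimzanlug both have last vowel 'u' yet inflect differently (daponukim, harimzanlug), so the last vowel is not what conditions the rule; the final letter is.
"tekdom" ends in -m. The one such stem in the data (relem → sorelemen) adds so- … -en around the stem, so the same rule applies.
So tekdom → sotekdomen.

sotekdomen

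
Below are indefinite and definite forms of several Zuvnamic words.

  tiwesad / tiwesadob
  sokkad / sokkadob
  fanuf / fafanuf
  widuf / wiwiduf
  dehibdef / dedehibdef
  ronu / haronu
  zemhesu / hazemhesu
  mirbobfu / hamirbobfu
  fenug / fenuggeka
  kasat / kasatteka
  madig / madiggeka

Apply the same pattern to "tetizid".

fanuf and ronu both have last vowel 'u' yet inflect differently (fafanuf, haronu), so the last vowel is not what conditions the rule; the final letter is.
"tetizid" ends in -d. The stems ending in -d (tiwesad → tiwesadob, sokkad → sokkadob) add -ob.
So tetizid → tetizidob.

tetizidob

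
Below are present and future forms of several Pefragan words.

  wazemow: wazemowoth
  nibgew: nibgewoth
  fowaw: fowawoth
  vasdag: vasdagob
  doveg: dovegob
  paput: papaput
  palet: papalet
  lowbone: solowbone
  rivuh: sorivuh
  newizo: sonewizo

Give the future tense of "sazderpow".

sazderpowoth

fowaw and vasdag both have last vowel 'a' yet inflect differently (fowawoth, vasdagob), so the last vowel is not what conditions the rule; the final letter is.
"sazderpow" ends in -w. The stems ending in -w (wazemow → wazemowoth, nibgew → nibgewoth, fowaw → fowawoth) add -oth.
So sazderpow → sazderpowoth.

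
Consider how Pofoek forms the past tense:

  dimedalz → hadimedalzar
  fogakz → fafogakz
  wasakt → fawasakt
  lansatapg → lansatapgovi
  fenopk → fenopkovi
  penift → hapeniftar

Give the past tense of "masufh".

"masufh" has second-to-last letter 'f'. The one such stem in the data (penift → hapeniftar) adds ha- … -ar around the stem, so the same rule applies.
So masufh → hamasufhar.

hamasufhar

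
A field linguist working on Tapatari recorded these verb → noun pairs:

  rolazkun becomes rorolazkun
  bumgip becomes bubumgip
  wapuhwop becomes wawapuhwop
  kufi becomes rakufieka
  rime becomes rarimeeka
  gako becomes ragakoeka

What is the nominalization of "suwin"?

"suwin" ends in a consonant. The stems ending in a consonant (rolazkun → rorolazkun, bumgip → bubumgip, wapuhwop → wawapuhwop) repeat the first consonant+vowel as a prefix.
So suwin → susuwin.

susuwin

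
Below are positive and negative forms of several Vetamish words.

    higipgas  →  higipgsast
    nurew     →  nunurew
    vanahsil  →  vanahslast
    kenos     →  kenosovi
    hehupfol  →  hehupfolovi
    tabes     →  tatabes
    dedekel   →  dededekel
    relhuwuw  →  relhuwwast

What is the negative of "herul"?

herlast

kenos and tabes both end in -s yet inflect differently (kenosovi, tatabes), so the final letter is not what conditions the rule; the last vowel is.
"herul" has last vowel 'u'. The one such stem in the data (relhuwuw → relhuwwast) deletes the last vowel and adds -ast (as do vanahsil, higipgas), so the same rule applies.
The other patterns: stems whose last vowel is 'o' add -ovi; stems whose last vowel is 'e' repeat the first consonant+vowel as a prefix.
So herul → herlast.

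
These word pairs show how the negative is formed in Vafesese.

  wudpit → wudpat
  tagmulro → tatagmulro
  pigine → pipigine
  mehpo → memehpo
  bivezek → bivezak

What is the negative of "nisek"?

"nisek" ends in a consonant. The stems ending in a consonant (wudpit → wudpat, bivezek → bivezak) change the last vowel to 'a'.
The other pattern: stems ending in a vowel repeat the first consonant+vowel as a prefix.
So nisek → nisak.

nisak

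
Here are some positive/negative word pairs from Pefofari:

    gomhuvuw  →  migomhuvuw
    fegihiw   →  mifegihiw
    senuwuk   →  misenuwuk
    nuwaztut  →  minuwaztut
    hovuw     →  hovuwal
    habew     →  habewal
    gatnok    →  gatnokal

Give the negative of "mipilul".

mimipilul

gomhuvuw and hovuw both end in -w yet inflect differently (migomhuvuw, hovuwal), so the final letter is not what conditions the rule; the number of vowels is.
"mipilul" has 3 vowels. The stems with 3 vowels (gomhuvuw → migomhuvuw, fegihiw → mifegihiw, senuwuk → misenuwuk) add the prefix mi-.
So mipilul → mimipilul.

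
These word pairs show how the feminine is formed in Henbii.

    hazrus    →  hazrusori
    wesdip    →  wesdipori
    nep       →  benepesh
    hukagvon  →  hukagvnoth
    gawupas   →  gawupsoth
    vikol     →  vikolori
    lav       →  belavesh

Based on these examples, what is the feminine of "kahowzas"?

kahowzsoth

nep and wesdip both end in -p yet inflect differently (benepesh, wesdipori), so the final letter is not what conditions the rule; the number of vowels is.
"kahowzas" has 3 vowels. The stems with 3 vowels (gawupas → gawupsoth, hukagvon → hukagvnoth) delete the last vowel and add -oth.
So kahowzas → kahowzsoth.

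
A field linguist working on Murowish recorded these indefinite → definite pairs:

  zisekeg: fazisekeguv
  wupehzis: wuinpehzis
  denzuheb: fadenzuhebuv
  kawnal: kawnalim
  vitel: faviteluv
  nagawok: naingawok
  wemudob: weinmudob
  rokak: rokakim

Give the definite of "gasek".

kawnal and vitel both end in -l yet inflect differently (kawnalim, faviteluv), so the final letter is not what conditions the rule; the last vowel is.
"gasek" has last vowel 'e'. The stems whose last vowel is 'e' (vitel → faviteluv, zisekeg → fazisekeguv, denzuheb → fadenzuhebuv) add fa- … -uv around the stem.
The other patterns: stems whose last vowel is 'a' add -im; stems whose last vowel is 'i' or 'o' insert -in- after the first vowel.
So gasek → fagasekuv.

fagasekuv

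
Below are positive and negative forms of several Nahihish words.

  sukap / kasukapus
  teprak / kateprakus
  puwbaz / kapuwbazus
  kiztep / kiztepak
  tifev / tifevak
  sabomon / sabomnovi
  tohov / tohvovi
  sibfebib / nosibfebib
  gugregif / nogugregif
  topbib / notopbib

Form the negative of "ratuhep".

sukap and kiztep both end in -p yet inflect differently (kasukapus, kiztepak), so the final letter is not what conditions the rule; the last vowel is.
"ratuhep" has last vowel 'e'. The stems whose last vowel is 'e' (kiztep → kiztepak, tifev → tifevak) add -ak.
The other patterns: stems whose last vowel is 'a' add ka- … -us around the stem; stems whose last vowel is 'o' delete the last vowel and add -ovi; stems whose last vowel is 'i' add the prefix no-.
So ratuhep → ratuhepak.

ratuhepak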